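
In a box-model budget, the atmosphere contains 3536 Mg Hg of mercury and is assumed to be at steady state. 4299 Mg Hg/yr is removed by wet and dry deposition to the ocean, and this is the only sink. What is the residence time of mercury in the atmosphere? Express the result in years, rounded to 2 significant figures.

0.82 yr

τ = M / F = 3536 / 4299 = 0.8225 yr.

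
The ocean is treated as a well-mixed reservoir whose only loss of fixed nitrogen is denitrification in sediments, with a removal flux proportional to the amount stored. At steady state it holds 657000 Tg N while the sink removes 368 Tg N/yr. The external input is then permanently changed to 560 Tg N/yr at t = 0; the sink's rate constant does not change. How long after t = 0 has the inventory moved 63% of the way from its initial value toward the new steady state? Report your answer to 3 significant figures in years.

τ = M₀/F₀ = 657000/368 = 1785 yr.
The remaining gap fraction is e^(−t/τ); 63% covered ⇒ e^(−t/τ) = 0.370.
t = −τ ln(0.370) = 1785 × 0.9943 = 1775 yr.

1780 yr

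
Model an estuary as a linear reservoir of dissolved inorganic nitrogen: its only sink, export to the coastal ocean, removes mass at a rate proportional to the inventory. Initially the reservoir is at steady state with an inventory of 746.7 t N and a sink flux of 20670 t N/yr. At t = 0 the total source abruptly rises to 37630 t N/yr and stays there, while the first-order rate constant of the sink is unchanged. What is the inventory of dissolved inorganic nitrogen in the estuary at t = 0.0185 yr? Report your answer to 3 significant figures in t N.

τ = M₀/F₀ = 746.7/20670 = 0.03612 yr; rate constant k = 1/τ.
New steady state M_∞ = F₁/k = F₁·τ = 37630 × 0.03612 = 1359.4 t N.
M(t) = M_∞ + (M₀ − M_∞)·e^(−t/τ); t/τ = 0.0185/0.03612 = 0.5121, so e^(−t/τ) = 0.5992.
M(t) = 1359.4 − 612.7 × 0.5992 = 992.24 t N.

992 t N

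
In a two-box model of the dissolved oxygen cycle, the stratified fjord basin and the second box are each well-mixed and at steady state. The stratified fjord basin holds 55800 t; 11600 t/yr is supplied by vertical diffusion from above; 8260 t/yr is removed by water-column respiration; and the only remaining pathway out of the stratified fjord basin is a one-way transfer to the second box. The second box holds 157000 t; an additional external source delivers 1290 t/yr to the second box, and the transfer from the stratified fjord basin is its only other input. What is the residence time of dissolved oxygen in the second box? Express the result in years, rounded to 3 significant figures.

Balance the stratified fjord basin: ΣF_in = 11600 t/yr.
Transfer to the second box = ΣF_in − (8260) = 3340.0 t/yr.
Total input to the second box = 3340.0 + 1290 = 4630.0 t/yr; at steady state this equals its total output.
τ = M / F = 157000 / 4630.0 = 33.91 yr.

33.9 yr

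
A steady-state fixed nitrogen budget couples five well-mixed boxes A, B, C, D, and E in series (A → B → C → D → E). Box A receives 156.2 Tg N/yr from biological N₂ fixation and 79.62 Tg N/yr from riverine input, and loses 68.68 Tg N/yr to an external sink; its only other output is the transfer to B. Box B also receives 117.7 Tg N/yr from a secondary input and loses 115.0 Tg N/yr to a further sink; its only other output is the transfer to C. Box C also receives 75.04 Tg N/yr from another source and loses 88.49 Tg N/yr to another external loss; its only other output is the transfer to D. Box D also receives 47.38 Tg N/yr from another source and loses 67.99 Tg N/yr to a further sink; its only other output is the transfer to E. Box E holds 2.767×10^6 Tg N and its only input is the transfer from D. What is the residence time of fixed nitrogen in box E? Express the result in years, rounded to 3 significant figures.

Box A: F(A→B) = (156.2 + 79.62) − 68.68 = 167.14 Tg N/yr.
Box B: F(B→C) = (167.14 + 117.7) − 115.0 = 169.84 Tg N/yr.
Box C: F(C→D) = (169.84 + 75.04) − 88.49 = 156.39 Tg N/yr.
Box D: F(D→E) = (156.39 + 47.38) − 67.99 = 135.78 Tg N/yr.
Box E throughput = its input = 135.78 Tg N/yr; τ = 2.767×10^6 / 135.78 = 20380 yr.

20400 yr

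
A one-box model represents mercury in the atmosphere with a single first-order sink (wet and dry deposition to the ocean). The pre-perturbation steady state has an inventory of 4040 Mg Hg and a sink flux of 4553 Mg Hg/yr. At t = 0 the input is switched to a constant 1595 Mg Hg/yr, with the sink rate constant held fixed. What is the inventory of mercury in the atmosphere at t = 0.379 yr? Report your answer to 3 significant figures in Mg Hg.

τ = M₀/F₀ = 4040/4553 = 0.8873 yr; rate constant k = 1/τ.
New steady state M_∞ = F₁/k = F₁·τ = 1595 × 0.8873 = 1415.3 Mg Hg.
M(t) = M_∞ + (M₀ − M_∞)·e^(−t/τ); t/τ = 0.379/0.8873 = 0.4271, so e^(−t/τ) = 0.6524.
M(t) = 1415.3 + 2625 × 0.6524 = 3127.6 Mg Hg.

3130 Mg Hg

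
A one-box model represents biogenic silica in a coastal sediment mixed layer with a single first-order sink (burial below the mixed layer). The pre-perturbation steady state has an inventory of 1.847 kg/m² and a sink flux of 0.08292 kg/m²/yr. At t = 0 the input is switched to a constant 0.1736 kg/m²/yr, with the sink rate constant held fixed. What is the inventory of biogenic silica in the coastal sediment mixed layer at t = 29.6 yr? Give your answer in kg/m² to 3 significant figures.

τ = M₀/F₀ = 1.847/0.08292 = 22.27 yr; rate constant k = 1/τ.
New steady state M_∞ = F₁/k = F₁·τ = 0.1736 × 22.27 = 3.8668 kg/m².
M(t) = M_∞ + (M₀ − M_∞)·e^(−t/τ); t/τ = 29.6/22.27 = 1.329, so e^(−t/τ) = 0.2648.
M(t) = 3.8668 − 2.020 × 0.2648 = 3.3320 kg/m².

3.33 kg/m²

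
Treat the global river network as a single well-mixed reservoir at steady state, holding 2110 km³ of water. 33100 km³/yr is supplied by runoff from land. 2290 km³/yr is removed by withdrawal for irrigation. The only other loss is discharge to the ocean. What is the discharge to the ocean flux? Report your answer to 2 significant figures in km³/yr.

At steady state ΣF_in = ΣF_out.
ΣF_in = 33100 km³/yr.
Discharge to the ocean flux = ΣF_in − (2290) = 33100 − 2290 = 30810 km³/yr.

31000 km³/yr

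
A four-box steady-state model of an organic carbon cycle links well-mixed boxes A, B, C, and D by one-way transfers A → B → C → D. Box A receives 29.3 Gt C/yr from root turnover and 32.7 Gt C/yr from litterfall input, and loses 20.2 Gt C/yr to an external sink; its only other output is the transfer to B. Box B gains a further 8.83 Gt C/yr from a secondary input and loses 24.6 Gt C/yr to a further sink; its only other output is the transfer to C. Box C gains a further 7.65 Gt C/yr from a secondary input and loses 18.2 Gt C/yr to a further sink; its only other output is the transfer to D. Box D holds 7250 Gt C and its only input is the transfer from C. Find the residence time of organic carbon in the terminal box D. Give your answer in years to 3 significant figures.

Box A: F(A→B) = (29.3 + 32.7) − 20.2 = 41.800 Gt C/yr.
Box B: F(B→C) = (41.800 + 8.83) − 24.6 = 26.030 Gt C/yr.
Box C: F(C→D) = (26.030 + 7.65) − 18.2 = 15.480 Gt C/yr.
Box D throughput = its input = 15.480 Gt C/yr; τ = 7250 / 15.480 = 468.3 yr.

468 yr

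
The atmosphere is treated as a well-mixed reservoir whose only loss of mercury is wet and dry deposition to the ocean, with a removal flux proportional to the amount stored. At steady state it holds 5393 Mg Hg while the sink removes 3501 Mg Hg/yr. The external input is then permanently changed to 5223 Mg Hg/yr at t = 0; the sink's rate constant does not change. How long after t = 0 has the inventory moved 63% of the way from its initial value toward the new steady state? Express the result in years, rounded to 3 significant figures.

τ = M₀/F₀ = 5393/3501 = 1.540 yr.
The remaining gap fraction is e^(−t/τ); 63% covered ⇒ e^(−t/τ) = 0.370.
t = −τ ln(0.370) = 1.540 × 0.9943 = 1.532 yr.

1.53 yr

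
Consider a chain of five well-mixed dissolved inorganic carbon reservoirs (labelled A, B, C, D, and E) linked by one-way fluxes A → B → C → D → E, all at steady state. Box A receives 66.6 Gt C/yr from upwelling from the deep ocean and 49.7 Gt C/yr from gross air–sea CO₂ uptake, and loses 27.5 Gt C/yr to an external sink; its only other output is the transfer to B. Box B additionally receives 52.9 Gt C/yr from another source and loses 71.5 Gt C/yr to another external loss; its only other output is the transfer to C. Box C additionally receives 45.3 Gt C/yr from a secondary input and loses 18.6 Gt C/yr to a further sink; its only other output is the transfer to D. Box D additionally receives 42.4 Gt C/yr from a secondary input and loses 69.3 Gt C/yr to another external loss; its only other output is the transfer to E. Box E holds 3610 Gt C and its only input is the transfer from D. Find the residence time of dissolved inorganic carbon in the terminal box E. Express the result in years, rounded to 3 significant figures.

51.6 yr

Box A: F(A→B) = (66.6 + 49.7) − 27.5 = 88.800 Gt C/yr.
Box B: F(B→C) = (88.800 + 52.9) − 71.5 = 70.200 Gt C/yr.
Box C: F(C→D) = (70.200 + 45.3) − 18.6 = 96.900 Gt C/yr.
Box D: F(D→E) = (96.900 + 42.4) − 69.3 = 70.000 Gt C/yr.
Box E throughput = its input = 70.000 Gt C/yr; τ = 3610 / 70.000 = 51.57 yr.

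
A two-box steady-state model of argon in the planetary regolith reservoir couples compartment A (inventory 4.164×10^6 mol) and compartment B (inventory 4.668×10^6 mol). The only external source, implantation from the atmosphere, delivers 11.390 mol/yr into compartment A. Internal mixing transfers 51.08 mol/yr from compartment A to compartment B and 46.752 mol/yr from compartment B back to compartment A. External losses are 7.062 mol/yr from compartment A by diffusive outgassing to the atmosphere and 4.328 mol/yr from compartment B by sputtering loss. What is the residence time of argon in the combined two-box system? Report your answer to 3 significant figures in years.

775000 yr

Treat the two boxes together as one reservoir: the mixing fluxes between them are internal recycling, so τ = ΣM / Σ(external losses).
M_total = 4.164×10^6 + 4.668×10^6 = 8.8320×10^6 mol.
ΣF_external_out = 7.062 + 4.328 = 11.390 mol/yr.
τ = M_total / ΣF_ext = 8.8320×10^6 / 11.390 = 775400 yr.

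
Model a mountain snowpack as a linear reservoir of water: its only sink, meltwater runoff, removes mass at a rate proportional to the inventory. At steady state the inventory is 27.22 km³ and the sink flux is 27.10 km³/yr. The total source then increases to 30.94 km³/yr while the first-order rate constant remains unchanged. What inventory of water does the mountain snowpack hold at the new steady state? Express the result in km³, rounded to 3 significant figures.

Rate constant k = F/M = 27.10 / 27.22 = 0.9956 yr⁻¹.
At the new steady state, source = k·M_new ⇒ M_new = 30.94 / 0.9956 = 31.08 km³.
(Equivalently M_new = M × F_new/F_old = 27.22 × 30.94/27.10.)

31.1 km³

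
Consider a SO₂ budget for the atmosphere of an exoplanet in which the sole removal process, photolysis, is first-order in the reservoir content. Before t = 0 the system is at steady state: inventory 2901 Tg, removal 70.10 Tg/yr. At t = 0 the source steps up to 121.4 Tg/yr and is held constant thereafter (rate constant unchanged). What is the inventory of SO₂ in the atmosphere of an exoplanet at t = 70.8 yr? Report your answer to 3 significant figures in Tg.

4640 Tg

Residence time τ = M₀/F₀ = 41.38 yr. The eventual steady state is M_∞ = M₀·(F₁/F₀) = 2901 × 121.4/70.10 = 5024.0 Tg.
The anomaly ΔM(t) = M(t) − M_∞ decays as ΔM₀·e^(−t/τ) with ΔM₀ = 2901 − 5024.0 = −2123 Tg.
At t = 70.8 yr, e^(−t/τ) = e^(−1.711) = 0.1807, so ΔM = −383.7 Tg and M = 5024.0 − 383.7 = 4640.3 Tg.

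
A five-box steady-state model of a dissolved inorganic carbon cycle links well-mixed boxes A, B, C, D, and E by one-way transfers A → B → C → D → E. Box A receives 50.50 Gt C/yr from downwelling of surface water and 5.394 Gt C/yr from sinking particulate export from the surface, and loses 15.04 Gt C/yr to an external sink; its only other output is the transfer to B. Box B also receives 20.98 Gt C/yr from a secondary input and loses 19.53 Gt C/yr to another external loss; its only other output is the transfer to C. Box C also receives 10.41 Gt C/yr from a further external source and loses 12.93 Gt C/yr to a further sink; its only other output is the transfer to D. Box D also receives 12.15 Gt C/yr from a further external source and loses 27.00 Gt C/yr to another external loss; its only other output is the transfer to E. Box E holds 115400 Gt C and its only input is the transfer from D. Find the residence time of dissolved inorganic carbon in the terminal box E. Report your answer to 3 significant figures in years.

Box A: F(A→B) = (50.50 + 5.394) − 15.04 = 40.854 Gt C/yr.
Box B: F(B→C) = (40.854 + 20.98) − 19.53 = 42.304 Gt C/yr.
Box C: F(C→D) = (42.304 + 10.41) − 12.93 = 39.784 Gt C/yr.
Box D: F(D→E) = (39.784 + 12.15) − 27.00 = 24.934 Gt C/yr.
Box E throughput = its input = 24.934 Gt C/yr; τ = 115400 / 24.934 = 4628 yr.

4630 yr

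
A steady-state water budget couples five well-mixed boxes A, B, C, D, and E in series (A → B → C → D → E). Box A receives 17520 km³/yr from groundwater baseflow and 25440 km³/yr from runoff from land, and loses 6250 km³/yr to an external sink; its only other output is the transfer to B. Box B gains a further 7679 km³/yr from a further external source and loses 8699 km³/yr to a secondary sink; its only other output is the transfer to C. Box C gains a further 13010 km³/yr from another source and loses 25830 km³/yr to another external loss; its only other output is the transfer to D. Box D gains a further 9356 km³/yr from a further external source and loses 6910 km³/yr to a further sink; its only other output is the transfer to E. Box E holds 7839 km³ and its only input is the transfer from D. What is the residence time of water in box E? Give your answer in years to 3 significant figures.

0.310 yr

Box A: F(A→B) = (17520 + 25440) − 6250 = 36710 km³/yr.
Box B: F(B→C) = (36710 + 7679) − 8699 = 35690 km³/yr.
Box C: F(C→D) = (35690 + 13010) − 25830 = 22870 km³/yr.
Box D: F(D→E) = (22870 + 9356) − 6910 = 25316 km³/yr.
Box E throughput = its input = 25316 km³/yr; τ = 7839 / 25316 = 0.3096 yr.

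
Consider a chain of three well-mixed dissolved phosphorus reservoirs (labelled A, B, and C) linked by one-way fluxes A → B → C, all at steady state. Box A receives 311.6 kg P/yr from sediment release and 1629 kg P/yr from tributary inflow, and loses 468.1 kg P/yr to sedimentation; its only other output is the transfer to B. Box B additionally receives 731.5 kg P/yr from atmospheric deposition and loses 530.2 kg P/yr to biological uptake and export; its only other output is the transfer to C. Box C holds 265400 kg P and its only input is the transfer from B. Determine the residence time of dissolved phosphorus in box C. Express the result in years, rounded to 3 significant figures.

159 yr

Box A: F(A→B) = (311.6 + 1629) − 468.1 = 1472.5 kg P/yr.
Box B: F(B→C) = (1472.5 + 731.5) − 530.2 = 1673.8 kg P/yr.
Box C throughput = its input = 1673.8 kg P/yr; τ = 265400 / 1673.8 = 158.6 yr.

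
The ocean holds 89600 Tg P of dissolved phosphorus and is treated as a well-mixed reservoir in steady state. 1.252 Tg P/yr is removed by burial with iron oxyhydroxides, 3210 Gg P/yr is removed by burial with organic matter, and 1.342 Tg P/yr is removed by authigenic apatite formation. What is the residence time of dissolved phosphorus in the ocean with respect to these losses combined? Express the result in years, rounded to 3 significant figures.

Convert the burial with organic matter flux: 3210 Gg P/yr = 3.210 Tg P/yr.
Total removal = 1.252 + 3.210 + 1.342 = 5.8040 Tg P/yr.
τ = M / ΣF_out = 89600 / 5.8040 = 15440 yr.

15400 yr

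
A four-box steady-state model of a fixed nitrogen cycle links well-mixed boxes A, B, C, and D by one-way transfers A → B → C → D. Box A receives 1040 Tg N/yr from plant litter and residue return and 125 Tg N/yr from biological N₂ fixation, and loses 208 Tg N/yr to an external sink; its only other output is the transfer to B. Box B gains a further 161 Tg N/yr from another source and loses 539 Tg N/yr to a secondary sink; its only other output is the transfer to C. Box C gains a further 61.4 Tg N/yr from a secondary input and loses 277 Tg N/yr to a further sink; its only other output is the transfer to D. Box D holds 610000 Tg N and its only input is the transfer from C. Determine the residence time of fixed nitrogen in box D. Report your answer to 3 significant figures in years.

Box A: F(A→B) = (1040 + 125) − 208 = 957.00 Tg N/yr.
Box B: F(B→C) = (957.00 + 161) − 539 = 579.00 Tg N/yr.
Box C: F(C→D) = (579.00 + 61.4) − 277 = 363.40 Tg N/yr.
Box D throughput = its input = 363.40 Tg N/yr; τ = 610000 / 363.40 = 1679 yr.

1680 yr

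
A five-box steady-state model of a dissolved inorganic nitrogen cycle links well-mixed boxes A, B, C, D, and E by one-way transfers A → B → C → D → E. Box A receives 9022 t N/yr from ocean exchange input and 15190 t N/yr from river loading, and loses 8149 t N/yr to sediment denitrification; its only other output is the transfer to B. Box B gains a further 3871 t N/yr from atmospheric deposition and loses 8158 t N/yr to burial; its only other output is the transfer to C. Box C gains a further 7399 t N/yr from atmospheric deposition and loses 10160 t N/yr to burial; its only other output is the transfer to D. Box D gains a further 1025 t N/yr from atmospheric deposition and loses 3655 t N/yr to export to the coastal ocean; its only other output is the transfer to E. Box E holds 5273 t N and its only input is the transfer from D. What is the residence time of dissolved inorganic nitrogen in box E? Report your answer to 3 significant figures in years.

Box A: F(A→B) = (9022 + 15190) − 8149 = 16063 t N/yr.
Box B: F(B→C) = (16063 + 3871) − 8158 = 11776 t N/yr.
Box C: F(C→D) = (11776 + 7399) − 10160 = 9015.0 t N/yr.
Box D: F(D→E) = (9015.0 + 1025) − 3655 = 6385.0 t N/yr.
Box E throughput = its input = 6385.0 t N/yr; τ = 5273 / 6385.0 = 0.8258 yr.

0.826 yr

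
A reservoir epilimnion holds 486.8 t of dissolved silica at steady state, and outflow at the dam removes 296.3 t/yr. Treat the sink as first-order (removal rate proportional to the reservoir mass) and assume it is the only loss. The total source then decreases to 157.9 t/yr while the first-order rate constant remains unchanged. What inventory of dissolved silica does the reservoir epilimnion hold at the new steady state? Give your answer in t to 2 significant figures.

260 t

Rate constant k = F/M = 296.3 / 486.8 = 0.6087 yr⁻¹.
At the new steady state, source = k·M_new ⇒ M_new = 157.9 / 0.6087 = 259.4 t.
(Equivalently M_new = M × F_new/F_old = 486.8 × 157.9/296.3.)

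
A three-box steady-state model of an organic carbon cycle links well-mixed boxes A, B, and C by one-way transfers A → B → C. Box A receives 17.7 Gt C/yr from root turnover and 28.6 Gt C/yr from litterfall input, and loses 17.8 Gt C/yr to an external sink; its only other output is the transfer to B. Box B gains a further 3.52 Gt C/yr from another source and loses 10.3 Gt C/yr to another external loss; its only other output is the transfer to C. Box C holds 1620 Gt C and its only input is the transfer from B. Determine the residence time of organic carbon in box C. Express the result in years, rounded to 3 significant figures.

74.6 yr

Box A: F(A→B) = (17.7 + 28.6) − 17.8 = 28.500 Gt C/yr.
Box B: F(B→C) = (28.500 + 3.52) − 10.3 = 21.720 Gt C/yr.
Box C throughput = its input = 21.720 Gt C/yr; τ = 1620 / 21.720 = 74.59 yr.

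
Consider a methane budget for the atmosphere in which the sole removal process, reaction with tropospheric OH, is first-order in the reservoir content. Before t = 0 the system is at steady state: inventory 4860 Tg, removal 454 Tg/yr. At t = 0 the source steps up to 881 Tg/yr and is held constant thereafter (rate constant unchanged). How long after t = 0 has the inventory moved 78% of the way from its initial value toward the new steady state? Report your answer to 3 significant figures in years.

16.2 yr

τ = M₀/F₀ = 4860/454 = 10.70 yr.
The remaining gap fraction is e^(−t/τ); 78% covered ⇒ e^(−t/τ) = 0.220.
t = −τ ln(0.220) = 10.70 × 1.514 = 16.21 yr.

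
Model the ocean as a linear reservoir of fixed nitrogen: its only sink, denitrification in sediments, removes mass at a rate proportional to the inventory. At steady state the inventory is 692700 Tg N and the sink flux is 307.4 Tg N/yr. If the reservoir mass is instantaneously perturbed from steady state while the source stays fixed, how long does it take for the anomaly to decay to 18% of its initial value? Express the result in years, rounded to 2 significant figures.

For a linear reservoir the anomaly decays as exp(−t/τ) with τ = M/F = 692700/307.4 = 2253 yr.
exp(−t/τ) = 0.18 ⇒ t = −τ ln(0.18) = 2253 × 1.715 = 3864 yr.

3900 yr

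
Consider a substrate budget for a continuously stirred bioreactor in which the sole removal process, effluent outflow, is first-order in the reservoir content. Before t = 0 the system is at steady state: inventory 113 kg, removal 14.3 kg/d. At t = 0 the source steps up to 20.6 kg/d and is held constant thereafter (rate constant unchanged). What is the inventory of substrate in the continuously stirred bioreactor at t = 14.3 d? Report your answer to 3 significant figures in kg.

The sink rate constant is k = F₀/M₀ = 14.3/113 = 0.1265 d⁻¹.
Solving dM/dt = F₁ − kM with M(0) = M₀ gives M(t) = F₁/k + (M₀ − F₁/k)·e^(−kt).
F₁/k = 20.6/0.1265 = 162.78 kg; kt = 0.1265 × 14.3 = 1.810, e^(−kt) = 0.1637.
M(14.3) = 162.78 + (113 − 162.78) × 0.1637 = 162.78 − 8.150 = 154.63 kg.

155 kg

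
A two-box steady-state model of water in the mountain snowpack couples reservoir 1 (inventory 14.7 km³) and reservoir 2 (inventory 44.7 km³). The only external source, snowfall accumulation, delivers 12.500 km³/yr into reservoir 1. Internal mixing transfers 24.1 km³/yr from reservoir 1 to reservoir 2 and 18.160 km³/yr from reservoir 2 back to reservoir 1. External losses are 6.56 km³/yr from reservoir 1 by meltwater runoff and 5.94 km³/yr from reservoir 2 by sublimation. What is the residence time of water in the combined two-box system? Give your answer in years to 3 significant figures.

Residence time in the combined system uses the total inventory and the total *external* removal — internal exchanges between the two boxes cancel.
M_total = 14.7 + 44.7 = 59.400 km³.
ΣF_external_out = 6.56 + 5.94 = 12.500 km³/yr.
τ = M_total / ΣF_ext = 59.400 / 12.500 = 4.752 yr.

4.75 yr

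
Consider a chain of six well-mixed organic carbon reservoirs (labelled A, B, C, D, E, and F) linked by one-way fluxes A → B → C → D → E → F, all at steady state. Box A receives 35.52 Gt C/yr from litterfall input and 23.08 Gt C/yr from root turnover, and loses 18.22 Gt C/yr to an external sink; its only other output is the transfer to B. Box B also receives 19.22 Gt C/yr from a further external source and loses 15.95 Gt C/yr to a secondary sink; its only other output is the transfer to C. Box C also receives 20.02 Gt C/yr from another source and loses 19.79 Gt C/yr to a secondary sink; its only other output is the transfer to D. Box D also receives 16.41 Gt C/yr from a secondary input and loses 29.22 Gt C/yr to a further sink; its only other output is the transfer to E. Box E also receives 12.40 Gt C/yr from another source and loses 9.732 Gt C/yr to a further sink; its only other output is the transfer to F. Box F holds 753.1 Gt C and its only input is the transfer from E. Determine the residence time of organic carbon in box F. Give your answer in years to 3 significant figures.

22.3 yr

Box A: F(A→B) = (35.52 + 23.08) − 18.22 = 40.380 Gt C/yr.
Box B: F(B→C) = (40.380 + 19.22) − 15.95 = 43.650 Gt C/yr.
Box C: F(C→D) = (43.650 + 20.02) − 19.79 = 43.880 Gt C/yr.
Box D: F(D→E) = (43.880 + 16.41) − 29.22 = 31.070 Gt C/yr.
Box E: F(E→F) = (31.070 + 12.40) − 9.732 = 33.738 Gt C/yr.
Box F throughput = its input = 33.738 Gt C/yr; τ = 753.1 / 33.738 = 22.32 yr.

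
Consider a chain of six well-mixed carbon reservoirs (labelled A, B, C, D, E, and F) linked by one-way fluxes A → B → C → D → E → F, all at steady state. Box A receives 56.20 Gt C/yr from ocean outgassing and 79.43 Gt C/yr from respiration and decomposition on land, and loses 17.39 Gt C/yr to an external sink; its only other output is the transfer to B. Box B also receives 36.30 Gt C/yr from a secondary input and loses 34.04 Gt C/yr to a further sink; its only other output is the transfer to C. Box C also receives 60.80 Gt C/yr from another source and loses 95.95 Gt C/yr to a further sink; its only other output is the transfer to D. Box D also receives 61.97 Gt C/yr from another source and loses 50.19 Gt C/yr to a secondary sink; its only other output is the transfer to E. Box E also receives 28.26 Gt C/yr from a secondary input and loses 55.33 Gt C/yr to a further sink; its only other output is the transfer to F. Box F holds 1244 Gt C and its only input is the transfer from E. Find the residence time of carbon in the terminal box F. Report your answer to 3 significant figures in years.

17.8 yr

Box A: F(A→B) = (56.20 + 79.43) − 17.39 = 118.24 Gt C/yr.
Box B: F(B→C) = (118.24 + 36.30) − 34.04 = 120.50 Gt C/yr.
Box C: F(C→D) = (120.50 + 60.80) − 95.95 = 85.350 Gt C/yr.
Box D: F(D→E) = (85.350 + 61.97) − 50.19 = 97.130 Gt C/yr.
Box E: F(E→F) = (97.130 + 28.26) − 55.33 = 70.060 Gt C/yr.
Box F throughput = its input = 70.060 Gt C/yr; τ = 1244 / 70.060 = 17.76 yr.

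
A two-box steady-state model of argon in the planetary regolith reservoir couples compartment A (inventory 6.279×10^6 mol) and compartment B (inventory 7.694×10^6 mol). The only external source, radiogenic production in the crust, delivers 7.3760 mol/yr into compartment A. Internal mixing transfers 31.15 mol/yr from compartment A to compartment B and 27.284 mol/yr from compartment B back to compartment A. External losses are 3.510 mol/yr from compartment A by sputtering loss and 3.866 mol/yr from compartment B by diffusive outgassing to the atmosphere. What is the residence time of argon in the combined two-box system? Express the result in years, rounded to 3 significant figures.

For the system as a whole, the A↔B exchange is internal and contributes nothing to the throughput; only the external sinks remove mass.
M_total = 6.279×10^6 + 7.694×10^6 = 1.3973×10^7 mol.
ΣF_external_out = 3.510 + 3.866 = 7.3760 mol/yr.
τ = M_total / ΣF_ext = 1.3973×10^7 / 7.3760 = 1.894×10^6 yr.

1.89×10^6 yr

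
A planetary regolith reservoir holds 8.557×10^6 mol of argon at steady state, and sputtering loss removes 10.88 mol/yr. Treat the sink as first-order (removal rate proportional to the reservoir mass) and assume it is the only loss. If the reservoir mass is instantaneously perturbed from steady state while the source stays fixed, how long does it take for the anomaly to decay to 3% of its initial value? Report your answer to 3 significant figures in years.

For a linear reservoir the anomaly decays as exp(−t/τ) with τ = M/F = 8.557×10^6/10.88 = 786500 yr.
exp(−t/τ) = 0.03 ⇒ t = −τ ln(0.03) = 786500 × 3.507 = 2.758×10^6 yr.

2.76×10^6 yr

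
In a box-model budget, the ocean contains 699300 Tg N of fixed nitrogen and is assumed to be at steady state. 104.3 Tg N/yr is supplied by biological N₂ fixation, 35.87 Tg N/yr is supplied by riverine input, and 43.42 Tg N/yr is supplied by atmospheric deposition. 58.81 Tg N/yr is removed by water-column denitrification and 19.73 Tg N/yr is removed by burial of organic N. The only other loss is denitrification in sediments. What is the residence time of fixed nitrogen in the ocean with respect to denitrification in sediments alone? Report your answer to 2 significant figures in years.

At steady state ΣF_in = ΣF_out.
ΣF_in = 104.3 + 35.87 + 43.42 = 183.59 Tg N/yr.
Denitrification in sediments flux = ΣF_in − (58.81 + 19.73) = 183.59 − 78.54 = 105.0 Tg N/yr.
τ = M / F = 699300 / 105.0 = 6657 yr.

6700 yr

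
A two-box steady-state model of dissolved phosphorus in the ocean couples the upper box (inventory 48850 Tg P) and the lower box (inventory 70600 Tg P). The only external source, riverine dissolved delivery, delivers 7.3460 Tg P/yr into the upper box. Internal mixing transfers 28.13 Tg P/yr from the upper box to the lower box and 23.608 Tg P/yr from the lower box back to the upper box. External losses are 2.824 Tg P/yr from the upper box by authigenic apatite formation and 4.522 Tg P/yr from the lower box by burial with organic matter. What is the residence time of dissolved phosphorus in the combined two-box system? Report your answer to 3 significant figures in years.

16300 yr

Residence time in the combined system uses the total inventory and the total *external* removal — internal exchanges between the two boxes cancel.
M_total = 48850 + 70600 = 119450 Tg P.
ΣF_external_out = 2.824 + 4.522 = 7.3460 Tg P/yr.
τ = M_total / ΣF_ext = 119450 / 7.3460 = 16260 yr.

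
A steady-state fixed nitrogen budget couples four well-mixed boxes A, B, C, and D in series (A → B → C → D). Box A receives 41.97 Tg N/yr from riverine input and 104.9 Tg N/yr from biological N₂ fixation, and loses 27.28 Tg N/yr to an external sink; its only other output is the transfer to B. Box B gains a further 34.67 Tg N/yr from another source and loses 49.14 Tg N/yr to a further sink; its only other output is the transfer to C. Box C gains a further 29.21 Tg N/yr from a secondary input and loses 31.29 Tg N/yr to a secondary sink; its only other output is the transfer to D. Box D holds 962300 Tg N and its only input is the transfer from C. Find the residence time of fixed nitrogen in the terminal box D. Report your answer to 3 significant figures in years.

9340 yr

Box A: F(A→B) = (41.97 + 104.9) − 27.28 = 119.59 Tg N/yr.
Box B: F(B→C) = (119.59 + 34.67) − 49.14 = 105.12 Tg N/yr.
Box C: F(C→D) = (105.12 + 29.21) − 31.29 = 103.04 Tg N/yr.
Box D throughput = its input = 103.04 Tg N/yr; τ = 962300 / 103.04 = 9339 yr.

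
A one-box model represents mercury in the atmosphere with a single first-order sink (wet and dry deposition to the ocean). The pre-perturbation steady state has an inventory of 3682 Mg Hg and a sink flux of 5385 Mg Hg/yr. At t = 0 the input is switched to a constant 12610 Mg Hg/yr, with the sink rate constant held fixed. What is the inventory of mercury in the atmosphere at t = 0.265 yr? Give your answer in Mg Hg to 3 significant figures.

τ = M₀/F₀ = 3682/5385 = 0.6838 yr; rate constant k = 1/τ.
New steady state M_∞ = F₁/k = F₁·τ = 12610 × 0.6838 = 8622.1 Mg Hg.
M(t) = M_∞ + (M₀ − M_∞)·e^(−t/τ); t/τ = 0.265/0.6838 = 0.3876, so e^(−t/τ) = 0.6787.
M(t) = 8622.1 − 4940 × 0.6787 = 5269.2 Mg Hg.

5270 Mg Hg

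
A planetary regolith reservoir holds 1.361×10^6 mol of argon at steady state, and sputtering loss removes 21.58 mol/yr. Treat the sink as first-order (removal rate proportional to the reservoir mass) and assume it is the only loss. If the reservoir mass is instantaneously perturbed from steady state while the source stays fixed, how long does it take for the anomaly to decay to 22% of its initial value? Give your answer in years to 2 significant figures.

For a linear reservoir the anomaly decays as exp(−t/τ) with τ = M/F = 1.361×10^6/21.58 = 63070 yr.
exp(−t/τ) = 0.22 ⇒ t = −τ ln(0.22) = 63070 × 1.514 = 95490 yr.

95000 yr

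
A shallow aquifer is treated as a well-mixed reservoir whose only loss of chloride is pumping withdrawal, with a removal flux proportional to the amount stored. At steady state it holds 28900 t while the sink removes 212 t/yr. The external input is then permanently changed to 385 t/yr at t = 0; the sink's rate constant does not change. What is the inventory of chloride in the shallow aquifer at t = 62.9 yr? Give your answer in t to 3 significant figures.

37600 t

τ = M₀/F₀ = 28900/212 = 136.3 yr; rate constant k = 1/τ.
New steady state M_∞ = F₁/k = F₁·τ = 385 × 136.3 = 52483 t.
M(t) = M_∞ + (M₀ − M_∞)·e^(−t/τ); t/τ = 62.9/136.3 = 0.4614, so e^(−t/τ) = 0.6304.
M(t) = 52483 − 23580 × 0.6304 = 37617 t.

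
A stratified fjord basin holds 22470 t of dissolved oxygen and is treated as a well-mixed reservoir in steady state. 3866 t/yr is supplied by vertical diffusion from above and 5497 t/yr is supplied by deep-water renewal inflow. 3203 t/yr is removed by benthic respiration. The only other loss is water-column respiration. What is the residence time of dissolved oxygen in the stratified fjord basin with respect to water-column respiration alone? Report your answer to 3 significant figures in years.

At steady state ΣF_in = ΣF_out.
ΣF_in = 3866 + 5497 = 9363.0 t/yr.
Water-column respiration flux = ΣF_in − (3203) = 9363.0 − 3203 = 6160 t/yr.
τ = M / F = 22470 / 6160 = 3.648 yr.

3.65 yr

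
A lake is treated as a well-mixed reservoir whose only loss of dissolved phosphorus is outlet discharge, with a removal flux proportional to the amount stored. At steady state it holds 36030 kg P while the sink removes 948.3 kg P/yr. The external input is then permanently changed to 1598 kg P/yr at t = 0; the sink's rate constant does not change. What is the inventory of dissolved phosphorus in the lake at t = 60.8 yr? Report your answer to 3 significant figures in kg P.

τ = M₀/F₀ = 36030/948.3 = 37.99 yr; rate constant k = 1/τ.
New steady state M_∞ = F₁/k = F₁·τ = 1598 × 37.99 = 60715 kg P.
M(t) = M_∞ + (M₀ − M_∞)·e^(−t/τ); t/τ = 60.8/37.99 = 1.600, so e^(−t/τ) = 0.2018.
M(t) = 60715 − 24680 × 0.2018 = 55732 kg P.

55700 kg P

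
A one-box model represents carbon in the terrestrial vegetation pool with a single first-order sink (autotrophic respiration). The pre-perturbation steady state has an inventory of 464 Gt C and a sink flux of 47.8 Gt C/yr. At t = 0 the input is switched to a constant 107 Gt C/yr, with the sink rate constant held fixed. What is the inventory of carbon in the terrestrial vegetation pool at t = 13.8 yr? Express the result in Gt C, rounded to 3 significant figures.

Residence time τ = M₀/F₀ = 9.707 yr. The eventual steady state is M_∞ = M₀·(F₁/F₀) = 464 × 107/47.8 = 1038.7 Gt C.
The anomaly ΔM(t) = M(t) − M_∞ decays as ΔM₀·e^(−t/τ) with ΔM₀ = 464 − 1038.7 = −574.7 Gt C.
At t = 13.8 yr, e^(−t/τ) = e^(−1.422) = 0.2413, so ΔM = −138.7 Gt C and M = 1038.7 − 138.7 = 899.98 Gt C.

900 Gt C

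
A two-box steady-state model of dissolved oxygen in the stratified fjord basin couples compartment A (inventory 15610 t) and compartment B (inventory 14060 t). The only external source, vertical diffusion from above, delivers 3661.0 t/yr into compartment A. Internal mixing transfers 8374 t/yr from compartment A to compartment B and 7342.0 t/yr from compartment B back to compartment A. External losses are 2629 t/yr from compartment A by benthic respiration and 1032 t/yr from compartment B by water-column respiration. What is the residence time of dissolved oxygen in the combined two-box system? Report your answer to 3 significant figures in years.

Residence time in the combined system uses the total inventory and the total *external* removal — internal exchanges between the two boxes cancel.
M_total = 15610 + 14060 = 29670 t.
ΣF_external_out = 2629 + 1032 = 3661.0 t/yr.
τ = M_total / ΣF_ext = 29670 / 3661.0 = 8.104 yr.

8.10 yr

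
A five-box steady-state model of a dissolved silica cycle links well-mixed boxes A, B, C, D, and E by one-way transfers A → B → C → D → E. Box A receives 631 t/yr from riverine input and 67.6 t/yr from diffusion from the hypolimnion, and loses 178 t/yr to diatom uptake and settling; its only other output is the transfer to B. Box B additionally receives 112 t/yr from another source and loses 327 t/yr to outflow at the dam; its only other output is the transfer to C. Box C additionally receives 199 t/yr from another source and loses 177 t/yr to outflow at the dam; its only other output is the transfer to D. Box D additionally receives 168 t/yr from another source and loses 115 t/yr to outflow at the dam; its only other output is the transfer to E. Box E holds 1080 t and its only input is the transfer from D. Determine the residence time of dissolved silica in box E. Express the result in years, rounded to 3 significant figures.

Box A: F(A→B) = (631 + 67.6) − 178 = 520.60 t/yr.
Box B: F(B→C) = (520.60 + 112) − 327 = 305.60 t/yr.
Box C: F(C→D) = (305.60 + 199) − 177 = 327.60 t/yr.
Box D: F(D→E) = (327.60 + 168) − 115 = 380.60 t/yr.
Box E throughput = its input = 380.60 t/yr; τ = 1080 / 380.60 = 2.838 yr.

2.84 yr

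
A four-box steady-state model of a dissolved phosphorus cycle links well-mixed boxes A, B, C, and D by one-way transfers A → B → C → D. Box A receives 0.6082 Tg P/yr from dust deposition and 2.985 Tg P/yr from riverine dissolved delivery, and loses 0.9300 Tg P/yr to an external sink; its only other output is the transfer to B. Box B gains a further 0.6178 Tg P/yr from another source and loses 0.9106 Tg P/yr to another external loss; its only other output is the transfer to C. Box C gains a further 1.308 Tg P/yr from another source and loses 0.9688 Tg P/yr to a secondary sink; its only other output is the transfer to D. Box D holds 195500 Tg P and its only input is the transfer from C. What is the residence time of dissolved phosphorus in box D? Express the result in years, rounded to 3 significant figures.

72200 yr

Box A: F(A→B) = (0.6082 + 2.985) − 0.9300 = 2.6632 Tg P/yr.
Box B: F(B→C) = (2.6632 + 0.6178) − 0.9106 = 2.3704 Tg P/yr.
Box C: F(C→D) = (2.3704 + 1.308) − 0.9688 = 2.7096 Tg P/yr.
Box D throughput = its input = 2.7096 Tg P/yr; τ = 195500 / 2.7096 = 72150 yr.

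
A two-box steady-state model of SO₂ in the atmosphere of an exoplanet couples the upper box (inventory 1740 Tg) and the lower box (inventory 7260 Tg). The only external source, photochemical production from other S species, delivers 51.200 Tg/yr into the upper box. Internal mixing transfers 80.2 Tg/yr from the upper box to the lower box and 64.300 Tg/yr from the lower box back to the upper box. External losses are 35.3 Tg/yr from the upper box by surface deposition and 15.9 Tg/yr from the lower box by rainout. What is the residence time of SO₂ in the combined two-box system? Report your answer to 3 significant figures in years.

176 yr

Residence time in the combined system uses the total inventory and the total *external* removal — internal exchanges between the two boxes cancel.
M_total = 1740 + 7260 = 9000.0 Tg.
ΣF_external_out = 35.3 + 15.9 = 51.200 Tg/yr.
τ = M_total / ΣF_ext = 9000.0 / 51.200 = 175.8 yr.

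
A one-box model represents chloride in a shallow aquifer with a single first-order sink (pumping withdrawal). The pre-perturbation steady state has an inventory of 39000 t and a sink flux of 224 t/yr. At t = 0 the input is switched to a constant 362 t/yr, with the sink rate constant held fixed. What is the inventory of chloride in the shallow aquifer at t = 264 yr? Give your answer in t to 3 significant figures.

57800 t

Residence time τ = M₀/F₀ = 174.1 yr. The eventual steady state is M_∞ = M₀·(F₁/F₀) = 39000 × 362/224 = 63027 t.
The anomaly ΔM(t) = M(t) − M_∞ decays as ΔM₀·e^(−t/τ) with ΔM₀ = 39000 − 63027 = −24030 t.
At t = 264 yr, e^(−t/τ) = e^(−1.516) = 0.2195, so ΔM = −5274 t and M = 63027 − 5274 = 57752 t.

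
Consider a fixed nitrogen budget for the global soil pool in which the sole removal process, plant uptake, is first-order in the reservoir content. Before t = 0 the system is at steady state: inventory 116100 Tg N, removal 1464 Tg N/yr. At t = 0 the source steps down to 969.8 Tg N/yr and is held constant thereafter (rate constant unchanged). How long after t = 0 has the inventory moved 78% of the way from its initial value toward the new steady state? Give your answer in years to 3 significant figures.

120 yr

τ = M₀/F₀ = 116100/1464 = 79.30 yr.
The remaining gap fraction is e^(−t/τ); 78% covered ⇒ e^(−t/τ) = 0.220.
t = −τ ln(0.220) = 79.30 × 1.514 = 120.1 yr.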